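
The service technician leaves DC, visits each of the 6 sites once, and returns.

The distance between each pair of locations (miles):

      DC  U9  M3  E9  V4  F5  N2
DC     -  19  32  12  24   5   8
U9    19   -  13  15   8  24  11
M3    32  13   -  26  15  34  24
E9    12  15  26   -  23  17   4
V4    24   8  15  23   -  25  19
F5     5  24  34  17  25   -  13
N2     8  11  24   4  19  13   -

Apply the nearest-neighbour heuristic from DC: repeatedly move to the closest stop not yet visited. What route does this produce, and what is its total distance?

92 miles along DC → F5 → N2 → E9 → U9 → V4 → M3 → DC.

DC → [F5:5 / N2:8 / E9:12 / U9:19 / V4:24 / M3:32] → F5 (5)
F5 → [N2:13 / E9:17 / U9:24 / V4:25 / M3:34] → N2 (13)
N2 → [E9:4 / U9:11 / V4:19 / M3:24] → E9 (4)
E9 → [U9:15 / V4:23 / M3:26] → U9 (15)
U9 → [V4:8 / M3:13] → V4 (8)
V4 → [M3:15] → M3 (15)
Return M3→DC: 32.
Total = 5 + 13 + 4 + 15 + 8 + 15 + 32 = 92.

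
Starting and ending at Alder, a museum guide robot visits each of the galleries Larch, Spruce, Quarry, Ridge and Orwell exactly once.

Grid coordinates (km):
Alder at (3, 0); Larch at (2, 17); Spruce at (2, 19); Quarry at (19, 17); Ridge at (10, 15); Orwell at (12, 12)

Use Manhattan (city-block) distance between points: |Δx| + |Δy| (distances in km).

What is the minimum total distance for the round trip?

76 km — the shortest possible round trip.

With 5 stops there are 5!/2 = 60 distinct round trips (a route and its reverse cost the same).
Alder-Larch-Spruce-Quarry-Ridge-Orwell-Alder: 18+2+19+11+5+21 = 76
Alder-Larch-Spruce-Quarry-Orwell-Ridge-Alder: 18+2+19+12+5+22 = 78
Alder-Larch-Spruce-Ridge-Quarry-Orwell-Alder: 18+2+12+11+12+21 = 76
Alder-Larch-Spruce-Ridge-Orwell-Quarry-Alder: 18+2+12+5+12+33 = 82
Alder-Larch-Spruce-Orwell-Quarry-Ridge-Alder: 18+2+17+12+11+22 = 82
Alder-Larch-Spruce-Orwell-Ridge-Quarry-Alder: 18+2+17+5+11+33 = 86
Alder-Larch-Quarry-Spruce-Ridge-Orwell-Alder: 18+17+19+12+5+21 = 92
Alder-Larch-Quarry-Spruce-Orwell-Ridge-Alder: 18+17+19+17+5+22 = 98
Alder-Larch-Quarry-Ridge-Spruce-Orwell-Alder: 18+17+11+12+17+21 = 96
Alder-Larch-Quarry-Ridge-Orwell-Spruce-Alder: 18+17+11+5+17+20 = 88
Alder-Larch-Quarry-Orwell-Spruce-Ridge-Alder: 18+17+12+17+12+22 = 98
Alder-Larch-Quarry-Orwell-Ridge-Spruce-Alder: 18+17+12+5+12+20 = 84
Alder-Larch-Ridge-Spruce-Quarry-Orwell-Alder: 18+10+12+19+12+21 = 92
Alder-Larch-Ridge-Spruce-Orwell-Quarry-Alder: 18+10+12+17+12+33 = 102
… (46 more)
The minimum is 76.
One optimal route: Alder → Larch → Spruce → Quarry → Ridge → Orwell → Alder (or its reverse).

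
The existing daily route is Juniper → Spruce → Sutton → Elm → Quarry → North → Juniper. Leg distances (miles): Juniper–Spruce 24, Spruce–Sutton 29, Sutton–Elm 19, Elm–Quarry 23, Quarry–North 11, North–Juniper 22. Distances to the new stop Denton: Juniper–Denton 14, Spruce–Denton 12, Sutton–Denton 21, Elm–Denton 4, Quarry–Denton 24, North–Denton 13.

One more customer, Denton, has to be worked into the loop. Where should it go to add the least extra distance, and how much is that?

Insertion cost between consecutive stops i–j is d(i,Denton) + d(Denton,j) − d(i,j):
  between Juniper and Spruce: 14 + 12 − 24 = 2
  between Spruce and Sutton: 12 + 21 − 29 = 4
  between Sutton and Elm: 21 + 4 − 19 = 6
  between Elm and Quarry: 4 + 24 − 23 = 5
  between Quarry and North: 24 + 13 − 11 = 26
  between North and Juniper: 13 + 14 − 22 = 5
Cheapest insertion is between Juniper and Spruce, adding 2.
New total = 128 + 2 = 130.

+2 miles — insert Denton between Juniper and Spruce.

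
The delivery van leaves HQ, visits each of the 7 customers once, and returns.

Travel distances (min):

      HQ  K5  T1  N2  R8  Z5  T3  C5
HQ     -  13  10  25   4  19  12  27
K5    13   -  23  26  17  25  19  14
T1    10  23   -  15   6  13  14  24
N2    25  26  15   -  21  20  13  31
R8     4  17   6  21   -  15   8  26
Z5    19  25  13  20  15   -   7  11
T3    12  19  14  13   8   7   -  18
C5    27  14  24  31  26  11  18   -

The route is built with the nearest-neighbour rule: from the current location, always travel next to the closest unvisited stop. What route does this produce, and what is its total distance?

Total distance 110 min via the nearest-neighbour route HQ → R8 → T1 → Z5 → T3 → N2 → K5 → C5 → HQ.

HQ → [R8:4 / T1:10 / T3:12 / K5:13 / Z5:19 / N2:25 / C5:27] → R8 (4)
R8 → [T1:6 / T3:8 / Z5:15 / K5:17 / N2:21 / C5:26] → T1 (6)
T1 → [Z5:13 / T3:14 / N2:15 / K5:23 / C5:24] → Z5 (13)
Z5 → [T3:7 / C5:11 / N2:20 / K5:25] → T3 (7)
T3 → [N2:13 / C5:18 / K5:19] → N2 (13)
N2 → [K5:26 / C5:31] → K5 (26)
K5 → [C5:14] → C5 (14)
Return C5→HQ: 27.
Total = 4 + 6 + 13 + 7 + 13 + 26 + 14 + 27 = 110.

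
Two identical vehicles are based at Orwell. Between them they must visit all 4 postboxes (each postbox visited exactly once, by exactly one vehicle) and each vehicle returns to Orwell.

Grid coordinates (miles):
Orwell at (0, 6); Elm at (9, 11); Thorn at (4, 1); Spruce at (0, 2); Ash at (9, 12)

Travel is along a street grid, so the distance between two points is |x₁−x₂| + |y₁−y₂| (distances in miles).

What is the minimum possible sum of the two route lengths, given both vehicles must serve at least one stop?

Try each way of splitting the stops between the two vehicles (each non-empty) and, for each split, find the best tour for each vehicle:
  {Elm} + {Thorn, Spruce, Ash}: 28 + 40 = 68
  {Thorn} + {Elm, Spruce, Ash}: 18 + 38 = 56
  {Elm, Thorn} + {Spruce, Ash}: 38 + 38 = 76
  {Spruce} + {Elm, Thorn, Ash}: 8 + 40 = 48
  {Elm, Spruce} + {Thorn, Ash}: 36 + 40 = 76
  {Thorn, Spruce} + {Elm, Ash}: 18 + 30 = 48
  … (7 splits in total)
Best: vehicle 1 Orwell → Spruce → Orwell = 8; vehicle 2 Orwell → Elm → Ash → Thorn → Orwell = 40; combined 48.

Minimum combined distance: 48 miles.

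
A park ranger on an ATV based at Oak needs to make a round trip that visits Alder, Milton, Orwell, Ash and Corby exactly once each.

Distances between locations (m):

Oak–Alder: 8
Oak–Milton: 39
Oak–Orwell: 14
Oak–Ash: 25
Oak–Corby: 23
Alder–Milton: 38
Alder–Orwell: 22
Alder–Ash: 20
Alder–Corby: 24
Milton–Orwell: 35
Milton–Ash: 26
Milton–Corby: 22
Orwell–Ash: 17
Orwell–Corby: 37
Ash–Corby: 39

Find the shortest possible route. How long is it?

111 m — the shortest possible round trip.

With 5 stops there are 5!/2 = 60 distinct round trips (a route and its reverse cost the same).
Oak-Alder-Milton-Orwell-Ash-Corby-Oak: 8+38+35+17+39+23 = 160
Oak-Alder-Milton-Orwell-Corby-Ash-Oak: 8+38+35+37+39+25 = 182
Oak-Alder-Milton-Ash-Orwell-Corby-Oak: 8+38+26+17+37+23 = 149
Oak-Alder-Milton-Ash-Corby-Orwell-Oak: 8+38+26+39+37+14 = 162
Oak-Alder-Milton-Corby-Orwell-Ash-Oak: 8+38+22+37+17+25 = 147
Oak-Alder-Milton-Corby-Ash-Orwell-Oak: 8+38+22+39+17+14 = 138
Oak-Alder-Orwell-Milton-Ash-Corby-Oak: 8+22+35+26+39+23 = 153
Oak-Alder-Orwell-Milton-Corby-Ash-Oak: 8+22+35+22+39+25 = 151
Oak-Alder-Orwell-Ash-Milton-Corby-Oak: 8+22+17+26+22+23 = 118
Oak-Alder-Orwell-Ash-Corby-Milton-Oak: 8+22+17+39+22+39 = 147
Oak-Alder-Orwell-Corby-Milton-Ash-Oak: 8+22+37+22+26+25 = 140
Oak-Alder-Orwell-Corby-Ash-Milton-Oak: 8+22+37+39+26+39 = 171
Oak-Alder-Ash-Milton-Orwell-Corby-Oak: 8+20+26+35+37+23 = 149
Oak-Alder-Ash-Milton-Corby-Orwell-Oak: 8+20+26+22+37+14 = 127
… (46 more)
Oak-Alder-Corby-Milton-Ash-Orwell-Oak: 8+24+22+26+17+14 = 111  ← best
The minimum is 111.
One optimal route: Oak → Alder → Corby → Milton → Ash → Orwell → Oak (or its reverse).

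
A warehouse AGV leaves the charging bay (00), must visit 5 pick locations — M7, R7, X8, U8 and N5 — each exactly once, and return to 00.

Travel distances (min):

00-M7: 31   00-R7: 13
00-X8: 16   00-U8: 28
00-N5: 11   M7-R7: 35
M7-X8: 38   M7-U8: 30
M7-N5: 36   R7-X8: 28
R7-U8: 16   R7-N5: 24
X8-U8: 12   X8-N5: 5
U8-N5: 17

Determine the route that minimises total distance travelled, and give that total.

00→M7→R7→X8→U8→N5→00: 31+35+28+12+17+11 = 134
00→M7→R7→X8→N5→U8→00: 31+35+28+5+17+28 = 144
00→M7→R7→U8→X8→N5→00: 31+35+16+12+5+11 = 110
00→M7→R7→U8→N5→X8→00: 31+35+16+17+5+16 = 120
00→M7→R7→N5→X8→U8→00: 31+35+24+5+12+28 = 135
00→M7→R7→N5→U8→X8→00: 31+35+24+17+12+16 = 135
00→M7→X8→R7→U8→N5→00: 31+38+28+16+17+11 = 141
00→M7→X8→R7→N5→U8→00: 31+38+28+24+17+28 = 166
00→M7→X8→U8→R7→N5→00: 31+38+12+16+24+11 = 132
00→M7→X8→U8→N5→R7→00: 31+38+12+17+24+13 = 135
00→M7→X8→N5→R7→U8→00: 31+38+5+24+16+28 = 142
00→M7→X8→N5→U8→R7→00: 31+38+5+17+16+13 = 120
00→M7→U8→R7→X8→N5→00: 31+30+16+28+5+11 = 121
00→M7→U8→R7→N5→X8→00: 31+30+16+24+5+16 = 122
… (46 more)
00→R7→M7→U8→X8→N5→00: 13+35+30+12+5+11 = 106  ← best
The minimum is 106.
One optimal route: 00 → R7 → M7 → U8 → X8 → N5 → 00 (or its reverse).

Shortest round trip = 106 min.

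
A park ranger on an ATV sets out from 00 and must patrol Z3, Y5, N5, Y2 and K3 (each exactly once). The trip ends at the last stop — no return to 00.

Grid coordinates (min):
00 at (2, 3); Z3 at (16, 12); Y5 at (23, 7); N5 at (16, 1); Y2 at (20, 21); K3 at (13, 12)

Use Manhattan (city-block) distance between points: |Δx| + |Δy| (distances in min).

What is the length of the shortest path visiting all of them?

60 min — the minimum one-way total.

There are 5! = 120 possible orderings.
00 - Z3 - Y5 - N5 - Y2 - K3: 23+12+13+24+16 = 88
00 - Z3 - Y5 - N5 - K3 - Y2: 23+12+13+14+16 = 78
00 - Z3 - Y5 - Y2 - N5 - K3: 23+12+17+24+14 = 90
00 - Z3 - Y5 - Y2 - K3 - N5: 23+12+17+16+14 = 82
00 - Z3 - Y5 - K3 - N5 - Y2: 23+12+15+14+24 = 88
00 - Z3 - Y5 - K3 - Y2 - N5: 23+12+15+16+24 = 90
00 - Z3 - N5 - Y5 - Y2 - K3: 23+11+13+17+16 = 80
00 - Z3 - N5 - Y5 - K3 - Y2: 23+11+13+15+16 = 78
00 - Z3 - N5 - Y2 - Y5 - K3: 23+11+24+17+15 = 90
00 - Z3 - N5 - Y2 - K3 - Y5: 23+11+24+16+15 = 89
00 - Z3 - N5 - K3 - Y5 - Y2: 23+11+14+15+17 = 80
00 - Z3 - N5 - K3 - Y2 - Y5: 23+11+14+16+17 = 81
00 - Z3 - Y2 - Y5 - N5 - K3: 23+13+17+13+14 = 80
00 - Z3 - Y2 - Y5 - K3 - N5: 23+13+17+15+14 = 82
… (106 more)
00 - N5 - Y5 - Z3 - K3 - Y2: 16+13+12+3+16 = 60  ← best
The minimum is 60.
One shortest path: 00 → N5 → Y5 → Z3 → K3 → Y2.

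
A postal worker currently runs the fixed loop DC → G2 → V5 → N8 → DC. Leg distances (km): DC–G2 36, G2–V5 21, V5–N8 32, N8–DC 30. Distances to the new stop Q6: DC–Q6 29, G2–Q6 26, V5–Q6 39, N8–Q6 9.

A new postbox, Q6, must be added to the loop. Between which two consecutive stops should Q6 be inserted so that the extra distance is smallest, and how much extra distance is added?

Minimum extra distance: 8 km, inserting Q6 between N8 and DC.

Insertion cost between consecutive stops i–j is d(i,Q6) + d(Q6,j) − d(i,j):
  between DC and G2: 29 + 26 − 36 = 19
  between G2 and V5: 26 + 39 − 21 = 44
  between V5 and N8: 39 + 9 − 32 = 16
  between N8 and DC: 9 + 29 − 30 = 8
Cheapest insertion is between N8 and DC, adding 8.
New total = 119 + 8 = 127.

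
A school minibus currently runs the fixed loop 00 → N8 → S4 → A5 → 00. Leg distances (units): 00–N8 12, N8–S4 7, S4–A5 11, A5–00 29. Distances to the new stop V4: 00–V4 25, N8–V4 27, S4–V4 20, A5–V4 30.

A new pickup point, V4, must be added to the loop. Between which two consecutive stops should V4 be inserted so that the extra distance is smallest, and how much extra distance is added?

+26 — insert V4 between A5 and 00.

Insertion cost between consecutive stops i–j is d(i,V4) + d(V4,j) − d(i,j):
  between 00 and N8: 25 + 27 − 12 = 40
  between N8 and S4: 27 + 20 − 7 = 40
  between S4 and A5: 20 + 30 − 11 = 39
  between A5 and 00: 30 + 25 − 29 = 26
Cheapest insertion is between A5 and 00, adding 26.
New total = 59 + 26 = 85.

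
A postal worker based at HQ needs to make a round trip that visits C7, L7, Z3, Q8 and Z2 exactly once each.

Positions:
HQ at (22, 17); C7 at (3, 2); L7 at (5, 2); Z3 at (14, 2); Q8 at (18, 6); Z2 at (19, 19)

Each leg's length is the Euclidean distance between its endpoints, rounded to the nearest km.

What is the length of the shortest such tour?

Shortest round trip = 56 km.

With 5 stops there are 5!/2 = 60 distinct round trips (a route and its reverse cost the same).
HQ→C7→L7→Z3→Q8→Z2→HQ: 24+2+9+6+13+4 = 58
HQ→C7→L7→Z3→Z2→Q8→HQ: 24+2+9+18+13+12 = 78
HQ→C7→L7→Q8→Z3→Z2→HQ: 24+2+14+6+18+4 = 68
HQ→C7→L7→Q8→Z2→Z3→HQ: 24+2+14+13+18+17 = 88
HQ→C7→L7→Z2→Z3→Q8→HQ: 24+2+22+18+6+12 = 84
HQ→C7→L7→Z2→Q8→Z3→HQ: 24+2+22+13+6+17 = 84
HQ→C7→Z3→L7→Q8→Z2→HQ: 24+11+9+14+13+4 = 75
HQ→C7→Z3→L7→Z2→Q8→HQ: 24+11+9+22+13+12 = 91
HQ→C7→Z3→Q8→L7→Z2→HQ: 24+11+6+14+22+4 = 81
HQ→C7→Z3→Q8→Z2→L7→HQ: 24+11+6+13+22+23 = 99
HQ→C7→Z3→Z2→L7→Q8→HQ: 24+11+18+22+14+12 = 101
HQ→C7→Z3→Z2→Q8→L7→HQ: 24+11+18+13+14+23 = 103
HQ→C7→Q8→L7→Z3→Z2→HQ: 24+16+14+9+18+4 = 85
HQ→C7→Q8→L7→Z2→Z3→HQ: 24+16+14+22+18+17 = 111
… (46 more)
HQ→Q8→Z3→L7→C7→Z2→HQ: 12+6+9+2+23+4 = 56  ← best
The minimum is 56.
One optimal route: HQ → Q8 → Z3 → L7 → C7 → Z2 → HQ (or its reverse).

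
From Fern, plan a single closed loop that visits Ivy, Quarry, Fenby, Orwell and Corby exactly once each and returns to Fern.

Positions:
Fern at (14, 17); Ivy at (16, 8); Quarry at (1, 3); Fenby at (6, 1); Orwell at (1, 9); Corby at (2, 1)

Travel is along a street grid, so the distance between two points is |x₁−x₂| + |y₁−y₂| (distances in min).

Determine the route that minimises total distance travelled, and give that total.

62 min — the shortest possible round trip.

Fern-Ivy-Quarry-Fenby-Orwell-Corby-Fern: 11+20+7+13+9+28 = 88
Fern-Ivy-Quarry-Fenby-Corby-Orwell-Fern: 11+20+7+4+9+21 = 72
Fern-Ivy-Quarry-Orwell-Fenby-Corby-Fern: 11+20+6+13+4+28 = 82
Fern-Ivy-Quarry-Orwell-Corby-Fenby-Fern: 11+20+6+9+4+24 = 74
Fern-Ivy-Quarry-Corby-Fenby-Orwell-Fern: 11+20+3+4+13+21 = 72
Fern-Ivy-Quarry-Corby-Orwell-Fenby-Fern: 11+20+3+9+13+24 = 80
Fern-Ivy-Fenby-Quarry-Orwell-Corby-Fern: 11+17+7+6+9+28 = 78
Fern-Ivy-Fenby-Quarry-Corby-Orwell-Fern: 11+17+7+3+9+21 = 68
Fern-Ivy-Fenby-Orwell-Quarry-Corby-Fern: 11+17+13+6+3+28 = 78
Fern-Ivy-Fenby-Orwell-Corby-Quarry-Fern: 11+17+13+9+3+27 = 80
Fern-Ivy-Fenby-Corby-Quarry-Orwell-Fern: 11+17+4+3+6+21 = 62
Fern-Ivy-Fenby-Corby-Orwell-Quarry-Fern: 11+17+4+9+6+27 = 74
Fern-Ivy-Orwell-Quarry-Fenby-Corby-Fern: 11+16+6+7+4+28 = 72
Fern-Ivy-Orwell-Quarry-Corby-Fenby-Fern: 11+16+6+3+4+24 = 64
… (46 more)
The minimum is 62.
One optimal route: Fern → Ivy → Fenby → Corby → Quarry → Orwell → Fern (or its reverse).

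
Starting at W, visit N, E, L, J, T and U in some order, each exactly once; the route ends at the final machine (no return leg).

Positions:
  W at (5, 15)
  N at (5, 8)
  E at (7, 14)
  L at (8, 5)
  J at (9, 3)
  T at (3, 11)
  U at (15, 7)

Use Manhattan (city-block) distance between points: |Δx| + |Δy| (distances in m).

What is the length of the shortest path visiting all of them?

Shortest open route: 34 m.

There are 6! = 720 possible orderings.
W - N - E - L - J - T - U: 7+8+10+3+14+16 = 58
W - N - E - L - J - U - T: 7+8+10+3+10+16 = 54
W - N - E - L - T - J - U: 7+8+10+11+14+10 = 60
W - N - E - L - T - U - J: 7+8+10+11+16+10 = 62
W - N - E - L - U - J - T: 7+8+10+9+10+14 = 58
W - N - E - L - U - T - J: 7+8+10+9+16+14 = 64
W - N - E - J - L - T - U: 7+8+13+3+11+16 = 58
W - N - E - J - L - U - T: 7+8+13+3+9+16 = 56
… (712 more)
W - E - T - N - L - J - U: 3+7+5+6+3+10 = 34  ← best
The minimum is 34.
One shortest path: W → E → T → N → L → J → U.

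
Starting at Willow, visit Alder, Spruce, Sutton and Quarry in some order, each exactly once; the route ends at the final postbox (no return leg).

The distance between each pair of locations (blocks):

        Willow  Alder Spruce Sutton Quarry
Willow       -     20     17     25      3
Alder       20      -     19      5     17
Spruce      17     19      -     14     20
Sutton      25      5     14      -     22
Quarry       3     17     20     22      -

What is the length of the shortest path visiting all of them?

39 blocks — the minimum one-way total.

There are 4! = 24 possible orderings.
Willow - Alder - Spruce - Sutton - Quarry: 20+19+14+22 = 75
Willow - Alder - Spruce - Quarry - Sutton: 20+19+20+22 = 81
Willow - Alder - Sutton - Spruce - Quarry: 20+5+14+20 = 59
Willow - Alder - Sutton - Quarry - Spruce: 20+5+22+20 = 67
Willow - Alder - Quarry - Spruce - Sutton: 20+17+20+14 = 71
Willow - Alder - Quarry - Sutton - Spruce: 20+17+22+14 = 73
Willow - Spruce - Alder - Sutton - Quarry: 17+19+5+22 = 63
Willow - Spruce - Alder - Quarry - Sutton: 17+19+17+22 = 75
Willow - Spruce - Sutton - Alder - Quarry: 17+14+5+17 = 53
Willow - Spruce - Sutton - Quarry - Alder: 17+14+22+17 = 70
Willow - Spruce - Quarry - Alder - Sutton: 17+20+17+5 = 59
Willow - Spruce - Quarry - Sutton - Alder: 17+20+22+5 = 64
Willow - Sutton - Alder - Spruce - Quarry: 25+5+19+20 = 69
Willow - Sutton - Alder - Quarry - Spruce: 25+5+17+20 = 67
… (10 more)
Willow - Quarry - Alder - Sutton - Spruce: 3+17+5+14 = 39  ← best
The minimum is 39.
One shortest path: Willow → Quarry → Alder → Sutton → Spruce.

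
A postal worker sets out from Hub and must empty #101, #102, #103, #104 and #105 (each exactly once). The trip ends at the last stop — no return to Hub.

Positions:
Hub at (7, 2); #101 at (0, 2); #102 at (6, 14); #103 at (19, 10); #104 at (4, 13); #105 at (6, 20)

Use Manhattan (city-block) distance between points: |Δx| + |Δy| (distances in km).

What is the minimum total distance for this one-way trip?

Shortest open route: 54 km.

There are 5! = 120 possible orderings.
Hub → #101 → #102 → #103 → #104 → #105: 7+18+17+18+9 = 69
Hub → #101 → #102 → #103 → #105 → #104: 7+18+17+23+9 = 74
Hub → #101 → #102 → #104 → #103 → #105: 7+18+3+18+23 = 69
Hub → #101 → #102 → #104 → #105 → #103: 7+18+3+9+23 = 60
Hub → #101 → #102 → #105 → #103 → #104: 7+18+6+23+18 = 72
Hub → #101 → #102 → #105 → #104 → #103: 7+18+6+9+18 = 58
Hub → #101 → #103 → #102 → #104 → #105: 7+27+17+3+9 = 63
Hub → #101 → #103 → #102 → #105 → #104: 7+27+17+6+9 = 66
Hub → #101 → #103 → #104 → #102 → #105: 7+27+18+3+6 = 61
Hub → #101 → #103 → #104 → #105 → #102: 7+27+18+9+6 = 67
Hub → #101 → #103 → #105 → #102 → #104: 7+27+23+6+3 = 66
Hub → #101 → #103 → #105 → #104 → #102: 7+27+23+9+3 = 69
Hub → #101 → #104 → #102 → #103 → #105: 7+15+3+17+23 = 65
Hub → #101 → #104 → #102 → #105 → #103: 7+15+3+6+23 = 54
… (106 more)
The minimum is 54.
One shortest path: Hub → #101 → #104 → #102 → #105 → #103.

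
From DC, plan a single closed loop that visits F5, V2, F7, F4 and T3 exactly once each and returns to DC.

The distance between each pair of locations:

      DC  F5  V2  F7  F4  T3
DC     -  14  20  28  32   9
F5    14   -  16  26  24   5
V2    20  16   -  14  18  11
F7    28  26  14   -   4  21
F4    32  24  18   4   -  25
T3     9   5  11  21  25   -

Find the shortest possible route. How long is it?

Shortest round trip = 76.

There are 60 distinct closed tours to check (reversals are equivalent).
DC→F5→V2→F7→F4→T3→DC: 14+16+14+4+25+9 = 82
DC→F5→V2→F7→T3→F4→DC: 14+16+14+21+25+32 = 122
DC→F5→V2→F4→F7→T3→DC: 14+16+18+4+21+9 = 82
DC→F5→V2→F4→T3→F7→DC: 14+16+18+25+21+28 = 122
DC→F5→V2→T3→F7→F4→DC: 14+16+11+21+4+32 = 98
DC→F5→V2→T3→F4→F7→DC: 14+16+11+25+4+28 = 98
DC→F5→F7→V2→F4→T3→DC: 14+26+14+18+25+9 = 106
DC→F5→F7→V2→T3→F4→DC: 14+26+14+11+25+32 = 122
DC→F5→F7→F4→V2→T3→DC: 14+26+4+18+11+9 = 82
DC→F5→F7→F4→T3→V2→DC: 14+26+4+25+11+20 = 100
DC→F5→F7→T3→V2→F4→DC: 14+26+21+11+18+32 = 122
DC→F5→F7→T3→F4→V2→DC: 14+26+21+25+18+20 = 124
DC→F5→F4→V2→F7→T3→DC: 14+24+18+14+21+9 = 100
DC→F5→F4→V2→T3→F7→DC: 14+24+18+11+21+28 = 116
… (46 more)
DC→F5→F4→F7→V2→T3→DC: 14+24+4+14+11+9 = 76  ← best
The minimum is 76.
One optimal route: DC → F5 → F4 → F7 → V2 → T3 → DC (or its reverse).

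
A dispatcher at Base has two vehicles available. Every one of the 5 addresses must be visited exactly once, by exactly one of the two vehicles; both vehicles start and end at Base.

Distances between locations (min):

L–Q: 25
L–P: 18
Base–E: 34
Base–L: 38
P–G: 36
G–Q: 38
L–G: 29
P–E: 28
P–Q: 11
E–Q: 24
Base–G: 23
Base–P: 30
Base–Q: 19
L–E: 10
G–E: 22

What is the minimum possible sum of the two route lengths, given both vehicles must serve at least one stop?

Minimum combined distance: 138 min.

There are 2^4 − 1 = 15 ways to divide the 5 stops into two non-empty groups. For each, the best each vehicle can do is its own shortest tour through its group:
  {L} + {P, G, E, Q}: 76 + 103 = 179
  {P} + {L, G, E, Q}: 60 + 99 = 159
  {L, P} + {G, E, Q}: 86 + 88 = 174
  {G} + {L, P, E, Q}: 46 + 92 = 138
  {L, G} + {P, E, Q}: 90 + 92 = 182
  {P, G} + {L, E, Q}: 89 + 88 = 177
  … (15 splits in total)
Best: vehicle 1 Base → G → Base = 46; vehicle 2 Base → E → L → P → Q → Base = 92; combined 138.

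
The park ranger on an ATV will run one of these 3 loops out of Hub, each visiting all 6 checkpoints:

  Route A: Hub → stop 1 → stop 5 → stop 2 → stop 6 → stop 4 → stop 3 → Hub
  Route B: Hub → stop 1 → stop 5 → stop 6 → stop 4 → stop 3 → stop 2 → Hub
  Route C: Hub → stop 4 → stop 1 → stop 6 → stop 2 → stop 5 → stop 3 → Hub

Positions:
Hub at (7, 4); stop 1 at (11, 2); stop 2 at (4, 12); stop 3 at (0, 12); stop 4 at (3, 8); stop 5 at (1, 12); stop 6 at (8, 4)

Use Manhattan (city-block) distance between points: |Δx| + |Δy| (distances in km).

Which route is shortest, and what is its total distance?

Route A: 6 + 20 + 3 + 12 + 9 + 7 + 15 = 72
Route B: 6 + 20 + 15 + 9 + 7 + 4 + 11 = 72
Route C: 8 + 14 + 5 + 12 + 3 + 1 + 15 = 58

Shortest is Route C, total 58 km.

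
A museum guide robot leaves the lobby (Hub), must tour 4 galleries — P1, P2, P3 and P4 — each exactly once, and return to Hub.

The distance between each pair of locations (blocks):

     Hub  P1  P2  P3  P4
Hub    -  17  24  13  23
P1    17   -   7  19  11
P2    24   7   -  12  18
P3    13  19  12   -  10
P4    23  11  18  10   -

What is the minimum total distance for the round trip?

There are 12 distinct closed tours to check (reversals are equivalent).
Hub - P1 - P2 - P3 - P4 - Hub: 17+7+12+10+23 = 69
Hub - P1 - P2 - P4 - P3 - Hub: 17+7+18+10+13 = 65
Hub - P1 - P3 - P2 - P4 - Hub: 17+19+12+18+23 = 89
Hub - P1 - P3 - P4 - P2 - Hub: 17+19+10+18+24 = 88
Hub - P1 - P4 - P2 - P3 - Hub: 17+11+18+12+13 = 71
Hub - P1 - P4 - P3 - P2 - Hub: 17+11+10+12+24 = 74
Hub - P2 - P1 - P3 - P4 - Hub: 24+7+19+10+23 = 83
Hub - P2 - P1 - P4 - P3 - Hub: 24+7+11+10+13 = 65
Hub - P2 - P3 - P1 - P4 - Hub: 24+12+19+11+23 = 89
Hub - P2 - P4 - P1 - P3 - Hub: 24+18+11+19+13 = 85
Hub - P3 - P1 - P2 - P4 - Hub: 13+19+7+18+23 = 80
Hub - P3 - P2 - P1 - P4 - Hub: 13+12+7+11+23 = 66
The minimum is 65.
One optimal route: Hub → P1 → P2 → P4 → P3 → Hub (or its reverse).

65 blocks — the shortest possible round trip.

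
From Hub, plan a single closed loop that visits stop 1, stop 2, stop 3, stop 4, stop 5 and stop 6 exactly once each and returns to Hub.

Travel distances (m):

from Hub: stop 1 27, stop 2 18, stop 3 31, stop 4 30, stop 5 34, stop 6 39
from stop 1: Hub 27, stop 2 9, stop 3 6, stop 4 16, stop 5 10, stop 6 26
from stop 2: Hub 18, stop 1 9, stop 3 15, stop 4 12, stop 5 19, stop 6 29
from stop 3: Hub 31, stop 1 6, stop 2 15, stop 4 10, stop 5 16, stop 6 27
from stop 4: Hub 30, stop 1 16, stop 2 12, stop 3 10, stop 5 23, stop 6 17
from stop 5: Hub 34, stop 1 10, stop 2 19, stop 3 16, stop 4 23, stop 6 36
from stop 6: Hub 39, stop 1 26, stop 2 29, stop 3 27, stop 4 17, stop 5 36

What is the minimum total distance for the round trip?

With 6 stops there are 6!/2 = 360 distinct round trips (a route and its reverse cost the same).
Hub→stop 1→stop 2→stop 3→stop 4→stop 5→stop 6→Hub: 27+9+15+10+23+36+39 = 159
Hub→stop 1→stop 2→stop 3→stop 4→stop 6→stop 5→Hub: 27+9+15+10+17+36+34 = 148
Hub→stop 1→stop 2→stop 3→stop 5→stop 4→stop 6→Hub: 27+9+15+16+23+17+39 = 146
Hub→stop 1→stop 2→stop 3→stop 5→stop 6→stop 4→Hub: 27+9+15+16+36+17+30 = 150
Hub→stop 1→stop 2→stop 3→stop 6→stop 4→stop 5→Hub: 27+9+15+27+17+23+34 = 152
Hub→stop 1→stop 2→stop 3→stop 6→stop 5→stop 4→Hub: 27+9+15+27+36+23+30 = 167
Hub→stop 1→stop 2→stop 4→stop 3→stop 5→stop 6→Hub: 27+9+12+10+16+36+39 = 149
Hub→stop 1→stop 2→stop 4→stop 3→stop 6→stop 5→Hub: 27+9+12+10+27+36+34 = 155
… (352 more)
Hub→stop 2→stop 1→stop 5→stop 3→stop 4→stop 6→Hub: 18+9+10+16+10+17+39 = 119  ← best
The minimum is 119.
One optimal route: Hub → stop 2 → stop 1 → stop 5 → stop 3 → stop 4 → stop 6 → Hub (or its reverse).

119 m — the shortest possible round trip.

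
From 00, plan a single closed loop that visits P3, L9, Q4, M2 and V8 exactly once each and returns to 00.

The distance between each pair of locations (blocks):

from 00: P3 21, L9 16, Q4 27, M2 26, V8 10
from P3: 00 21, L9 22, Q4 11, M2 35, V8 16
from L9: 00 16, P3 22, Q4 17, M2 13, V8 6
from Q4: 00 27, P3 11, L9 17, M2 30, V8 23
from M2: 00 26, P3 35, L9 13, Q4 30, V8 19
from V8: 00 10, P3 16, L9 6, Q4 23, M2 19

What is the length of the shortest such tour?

91 blocks — the shortest possible round trip.

00→P3→L9→Q4→M2→V8→00: 21+22+17+30+19+10 = 119
00→P3→L9→Q4→V8→M2→00: 21+22+17+23+19+26 = 128
00→P3→L9→M2→Q4→V8→00: 21+22+13+30+23+10 = 119
00→P3→L9→M2→V8→Q4→00: 21+22+13+19+23+27 = 125
00→P3→L9→V8→Q4→M2→00: 21+22+6+23+30+26 = 128
00→P3→L9→V8→M2→Q4→00: 21+22+6+19+30+27 = 125
00→P3→Q4→L9→M2→V8→00: 21+11+17+13+19+10 = 91
00→P3→Q4→L9→V8→M2→00: 21+11+17+6+19+26 = 100
00→P3→Q4→M2→L9→V8→00: 21+11+30+13+6+10 = 91
00→P3→Q4→M2→V8→L9→00: 21+11+30+19+6+16 = 103
00→P3→Q4→V8→L9→M2→00: 21+11+23+6+13+26 = 100
00→P3→Q4→V8→M2→L9→00: 21+11+23+19+13+16 = 103
00→P3→M2→L9→Q4→V8→00: 21+35+13+17+23+10 = 119
00→P3→M2→L9→V8→Q4→00: 21+35+13+6+23+27 = 125
… (46 more)
The minimum is 91.
One optimal route: 00 → P3 → Q4 → L9 → M2 → V8 → 00 (or its reverse).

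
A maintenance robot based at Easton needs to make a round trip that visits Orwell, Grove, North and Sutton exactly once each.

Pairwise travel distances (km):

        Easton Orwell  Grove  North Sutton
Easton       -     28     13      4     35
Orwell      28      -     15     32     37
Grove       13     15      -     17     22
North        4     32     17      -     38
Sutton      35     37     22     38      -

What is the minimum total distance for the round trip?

Shortest round trip = 107 km.

With 4 stops there are 4!/2 = 12 distinct round trips (a route and its reverse cost the same).
Easton-Orwell-Grove-North-Sutton-Easton: 28+15+17+38+35 = 133
Easton-Orwell-Grove-Sutton-North-Easton: 28+15+22+38+4 = 107
Easton-Orwell-North-Grove-Sutton-Easton: 28+32+17+22+35 = 134
Easton-Orwell-North-Sutton-Grove-Easton: 28+32+38+22+13 = 133
Easton-Orwell-Sutton-Grove-North-Easton: 28+37+22+17+4 = 108
Easton-Orwell-Sutton-North-Grove-Easton: 28+37+38+17+13 = 133
Easton-Grove-Orwell-North-Sutton-Easton: 13+15+32+38+35 = 133
Easton-Grove-Orwell-Sutton-North-Easton: 13+15+37+38+4 = 107
Easton-Grove-North-Orwell-Sutton-Easton: 13+17+32+37+35 = 134
Easton-Grove-Sutton-Orwell-North-Easton: 13+22+37+32+4 = 108
Easton-North-Orwell-Grove-Sutton-Easton: 4+32+15+22+35 = 108
Easton-North-Grove-Orwell-Sutton-Easton: 4+17+15+37+35 = 108
The minimum is 107.
One optimal route: Easton → Orwell → Grove → Sutton → North → Easton (or its reverse).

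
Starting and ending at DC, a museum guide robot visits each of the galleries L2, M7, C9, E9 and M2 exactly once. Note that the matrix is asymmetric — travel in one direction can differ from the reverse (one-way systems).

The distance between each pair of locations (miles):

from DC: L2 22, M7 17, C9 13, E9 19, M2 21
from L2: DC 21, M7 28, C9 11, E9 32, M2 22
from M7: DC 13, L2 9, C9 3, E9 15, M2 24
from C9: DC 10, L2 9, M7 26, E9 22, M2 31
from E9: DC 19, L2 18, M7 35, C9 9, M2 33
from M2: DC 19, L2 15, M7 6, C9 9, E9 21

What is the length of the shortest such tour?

DC - L2 - M7 - C9 - E9 - M2 - DC: 22+28+3+22+33+19 = 127
DC - L2 - M7 - C9 - M2 - E9 - DC: 22+28+3+31+21+19 = 124
DC - L2 - M7 - E9 - C9 - M2 - DC: 22+28+15+9+31+19 = 124
DC - L2 - M7 - E9 - M2 - C9 - DC: 22+28+15+33+9+10 = 117
DC - L2 - M7 - M2 - C9 - E9 - DC: 22+28+24+9+22+19 = 124
DC - L2 - M7 - M2 - E9 - C9 - DC: 22+28+24+21+9+10 = 114
DC - L2 - C9 - M7 - E9 - M2 - DC: 22+11+26+15+33+19 = 126
DC - L2 - C9 - M7 - M2 - E9 - DC: 22+11+26+24+21+19 = 123
DC - L2 - C9 - E9 - M7 - M2 - DC: 22+11+22+35+24+19 = 133
DC - L2 - C9 - E9 - M2 - M7 - DC: 22+11+22+33+6+13 = 107
DC - L2 - C9 - M2 - M7 - E9 - DC: 22+11+31+6+15+19 = 104
DC - L2 - C9 - M2 - E9 - M7 - DC: 22+11+31+21+35+13 = 133
DC - L2 - E9 - M7 - C9 - M2 - DC: 22+32+35+3+31+19 = 142
DC - L2 - E9 - M7 - M2 - C9 - DC: 22+32+35+24+9+10 = 132
… (106 more)
DC - E9 - L2 - M2 - M7 - C9 - DC: 19+18+22+6+3+10 = 78  ← best
The minimum is 78.
One optimal route: DC → E9 → L2 → M2 → M7 → C9 → DC.

Minimum total distance: 78 miles.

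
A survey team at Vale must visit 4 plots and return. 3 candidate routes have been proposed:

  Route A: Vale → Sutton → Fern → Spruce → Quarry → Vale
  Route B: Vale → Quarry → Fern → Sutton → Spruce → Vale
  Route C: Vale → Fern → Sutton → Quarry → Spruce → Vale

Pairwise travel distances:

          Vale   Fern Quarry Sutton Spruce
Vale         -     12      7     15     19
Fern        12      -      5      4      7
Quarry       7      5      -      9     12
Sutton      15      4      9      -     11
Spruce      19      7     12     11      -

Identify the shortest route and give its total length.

Route A: 15 + 4 + 7 + 12 + 7 = 45
Route B: 7 + 5 + 4 + 11 + 19 = 46
Route C: 12 + 4 + 9 + 12 + 19 = 56

Shortest is Route A, total 45.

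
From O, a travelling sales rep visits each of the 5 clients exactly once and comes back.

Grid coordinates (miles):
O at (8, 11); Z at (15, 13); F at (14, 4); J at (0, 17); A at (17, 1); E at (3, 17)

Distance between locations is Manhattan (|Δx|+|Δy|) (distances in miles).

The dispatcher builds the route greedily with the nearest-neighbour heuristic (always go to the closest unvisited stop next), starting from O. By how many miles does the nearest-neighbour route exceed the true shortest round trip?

From O: Z=9, E=11, F=13, J=14, A=19 → choose Z (9).
From Z: F=10, A=14, E=16, J=19 → choose F (10).
From F: A=6, E=24, J=27 → choose A (6).
From A: E=30, J=33 → choose E (30).
From E: J=3 → choose J (3).
NN route O → Z → F → A → E → J → O costs 72.
Optimal: O → F → A → Z → J → E → O costs 66 (by enumerating all 60 distinct tours).
Excess = 72 − 66 = 6.

Excess over optimum: 6 miles.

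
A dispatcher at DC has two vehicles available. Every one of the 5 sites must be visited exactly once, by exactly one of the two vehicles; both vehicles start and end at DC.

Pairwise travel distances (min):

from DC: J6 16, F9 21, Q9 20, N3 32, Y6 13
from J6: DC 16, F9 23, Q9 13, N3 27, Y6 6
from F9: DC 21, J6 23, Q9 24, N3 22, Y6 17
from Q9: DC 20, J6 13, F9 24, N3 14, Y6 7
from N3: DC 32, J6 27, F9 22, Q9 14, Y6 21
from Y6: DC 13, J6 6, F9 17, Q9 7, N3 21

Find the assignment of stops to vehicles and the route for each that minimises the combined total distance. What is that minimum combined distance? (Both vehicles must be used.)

Minimum combined distance: 109 min.

Try each way of splitting the stops between the two vehicles (each non-empty) and, for each split, find the best tour for each vehicle:
  {J6} + {F9, Q9, N3, Y6}: 32 + 77 = 109
  {F9} + {J6, Q9, N3, Y6}: 42 + 75 = 117
  {J6, F9} + {Q9, N3, Y6}: 60 + 66 = 126
  {Q9} + {J6, F9, N3, Y6}: 40 + 86 = 126
  {J6, Q9} + {F9, N3, Y6}: 49 + 77 = 126
  {F9, Q9} + {J6, N3, Y6}: 65 + 75 = 140
  … (15 splits in total)
Best: vehicle 1 DC → J6 → DC = 32; vehicle 2 DC → F9 → N3 → Q9 → Y6 → DC = 77; combined 109.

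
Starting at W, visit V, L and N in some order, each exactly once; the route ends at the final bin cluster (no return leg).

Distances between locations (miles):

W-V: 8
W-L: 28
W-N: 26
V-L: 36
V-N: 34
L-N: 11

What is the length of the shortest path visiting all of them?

There are 3! = 6 possible orderings.
W → V → L → N: 8+36+11 = 55
W → V → N → L: 8+34+11 = 53
W → L → V → N: 28+36+34 = 98
W → L → N → V: 28+11+34 = 73
W → N → V → L: 26+34+36 = 96
W → N → L → V: 26+11+36 = 73
The minimum is 53.
One shortest path: W → V → N → L.

53 miles — the minimum one-way total.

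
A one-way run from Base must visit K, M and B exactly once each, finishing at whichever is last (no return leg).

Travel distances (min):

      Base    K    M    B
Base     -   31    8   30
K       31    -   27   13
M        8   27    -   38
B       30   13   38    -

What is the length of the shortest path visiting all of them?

48 min — the minimum one-way total.

There are 3! = 6 possible orderings.
Base → K → M → B: 31+27+38 = 96
Base → K → B → M: 31+13+38 = 82
Base → M → K → B: 8+27+13 = 48
Base → M → B → K: 8+38+13 = 59
Base → B → K → M: 30+13+27 = 70
Base → B → M → K: 30+38+27 = 95
The minimum is 48.
One shortest path: Base → M → K → B.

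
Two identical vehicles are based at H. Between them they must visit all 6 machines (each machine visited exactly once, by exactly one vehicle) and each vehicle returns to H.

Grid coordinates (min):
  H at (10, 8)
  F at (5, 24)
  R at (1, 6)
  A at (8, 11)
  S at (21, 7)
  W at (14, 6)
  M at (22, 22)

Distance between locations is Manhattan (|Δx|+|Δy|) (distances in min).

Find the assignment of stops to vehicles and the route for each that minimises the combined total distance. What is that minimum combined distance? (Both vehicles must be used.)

Check every non-empty split of the stops between the two vehicles; for each half take its own optimal tour:
  {F} + {R, A, S, W, M}: 42 + 78 = 120
  {R} + {F, A, S, W, M}: 22 + 70 = 92
  {F, R} + {A, S, W, M}: 54 + 60 = 114
  {A} + {F, R, S, W, M}: 10 + 82 = 92
  {F, A} + {R, S, W, M}: 42 + 74 = 116
  {R, A} + {F, S, W, M}: 28 + 70 = 98
  … (31 splits in total)
Best: vehicle 1 H → R → H = 22; vehicle 2 H → A → F → M → S → W → H = 70; combined 92.

92 min — the smallest possible combined total.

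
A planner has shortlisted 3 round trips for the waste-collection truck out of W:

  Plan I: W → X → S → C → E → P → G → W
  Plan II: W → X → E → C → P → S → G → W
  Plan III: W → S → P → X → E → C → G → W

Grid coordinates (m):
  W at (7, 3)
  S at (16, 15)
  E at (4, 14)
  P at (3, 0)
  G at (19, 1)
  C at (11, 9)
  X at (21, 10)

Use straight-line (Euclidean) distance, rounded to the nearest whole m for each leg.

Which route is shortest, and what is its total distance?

Plan I: 16 + 7 + 8 + 9 + 14 + 16 + 12 = 82
Plan II: 16 + 17 + 9 + 12 + 20 + 14 + 12 = 100
Plan III: 15 + 20 + 21 + 17 + 9 + 11 + 12 = 105

82 m — Plan I is the shortest.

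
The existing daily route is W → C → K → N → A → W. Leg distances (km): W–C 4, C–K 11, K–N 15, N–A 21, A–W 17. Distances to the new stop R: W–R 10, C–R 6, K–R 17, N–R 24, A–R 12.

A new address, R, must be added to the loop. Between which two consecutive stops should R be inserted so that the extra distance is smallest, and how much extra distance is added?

+5 km — insert R between A and W.

Insertion cost between consecutive stops i–j is d(i,R) + d(R,j) − d(i,j):
  between W and C: 10 + 6 − 4 = 12
  between C and K: 6 + 17 − 11 = 12
  between K and N: 17 + 24 − 15 = 26
  between N and A: 24 + 12 − 21 = 15
  between A and W: 12 + 10 − 17 = 5
Cheapest insertion is between A and W, adding 5.
New total = 68 + 5 = 73.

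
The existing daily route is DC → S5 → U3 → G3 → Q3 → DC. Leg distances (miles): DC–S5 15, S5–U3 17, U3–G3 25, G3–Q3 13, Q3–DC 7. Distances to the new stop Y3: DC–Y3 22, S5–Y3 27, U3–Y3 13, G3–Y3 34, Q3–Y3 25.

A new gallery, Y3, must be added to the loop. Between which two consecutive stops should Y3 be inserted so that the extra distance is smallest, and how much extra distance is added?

Insertion cost between consecutive stops i–j is d(i,Y3) + d(Y3,j) − d(i,j):
  between DC and S5: 22 + 27 − 15 = 34
  between S5 and U3: 27 + 13 − 17 = 23
  between U3 and G3: 13 + 34 − 25 = 22
  between G3 and Q3: 34 + 25 − 13 = 46
  between Q3 and DC: 25 + 22 − 7 = 40
Cheapest insertion is between U3 and G3, adding 22.
New total = 77 + 22 = 99.

Minimum extra distance: 22 miles, inserting Y3 between U3 and G3.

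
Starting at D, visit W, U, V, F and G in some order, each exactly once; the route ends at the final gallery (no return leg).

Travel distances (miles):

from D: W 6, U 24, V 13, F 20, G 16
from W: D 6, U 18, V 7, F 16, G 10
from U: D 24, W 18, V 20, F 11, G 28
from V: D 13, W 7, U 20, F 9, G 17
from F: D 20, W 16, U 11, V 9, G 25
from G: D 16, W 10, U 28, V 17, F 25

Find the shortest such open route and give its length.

There are 5! = 120 possible orderings.
D - W - U - V - F - G: 6+18+20+9+25 = 78
D - W - U - V - G - F: 6+18+20+17+25 = 86
D - W - U - F - V - G: 6+18+11+9+17 = 61
D - W - U - F - G - V: 6+18+11+25+17 = 77
D - W - U - G - V - F: 6+18+28+17+9 = 78
D - W - U - G - F - V: 6+18+28+25+9 = 86
D - W - V - U - F - G: 6+7+20+11+25 = 69
D - W - V - U - G - F: 6+7+20+28+25 = 86
D - W - V - F - U - G: 6+7+9+11+28 = 61
D - W - V - F - G - U: 6+7+9+25+28 = 75
D - W - V - G - U - F: 6+7+17+28+11 = 69
D - W - V - G - F - U: 6+7+17+25+11 = 66
D - W - F - U - V - G: 6+16+11+20+17 = 70
D - W - F - U - G - V: 6+16+11+28+17 = 78
… (106 more)
D - W - G - V - F - U: 6+10+17+9+11 = 53  ← best
The minimum is 53.
One shortest path: D → W → G → V → F → U.

Minimum one-way distance = 53 miles.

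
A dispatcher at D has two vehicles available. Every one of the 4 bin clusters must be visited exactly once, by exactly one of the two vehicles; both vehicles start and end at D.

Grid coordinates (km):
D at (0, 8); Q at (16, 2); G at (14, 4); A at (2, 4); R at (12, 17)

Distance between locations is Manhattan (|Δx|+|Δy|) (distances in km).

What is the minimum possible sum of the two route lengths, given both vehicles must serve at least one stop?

Minimum combined distance: 74 km.

There are 2^3 − 1 = 7 ways to divide the 4 stops into two non-empty groups. For each, the best each vehicle can do is its own shortest tour through its group:
  {Q} + {G, A, R}: 44 + 54 = 98
  {G} + {Q, A, R}: 36 + 62 = 98
  {Q, G} + {A, R}: 44 + 50 = 94
  {A} + {Q, G, R}: 12 + 62 = 74
  {Q, A} + {G, R}: 44 + 54 = 98
  {G, A} + {Q, R}: 36 + 62 = 98
  … (7 splits in total)
Best: vehicle 1 D → A → D = 12; vehicle 2 D → Q → G → R → D = 62; combined 74.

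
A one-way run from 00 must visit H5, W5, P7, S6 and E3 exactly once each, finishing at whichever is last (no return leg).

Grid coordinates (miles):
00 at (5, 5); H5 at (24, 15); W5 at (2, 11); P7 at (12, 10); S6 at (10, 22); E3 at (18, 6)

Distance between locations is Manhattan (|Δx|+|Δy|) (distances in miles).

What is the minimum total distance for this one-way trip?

66 miles — the minimum one-way total.

There are 5! = 120 possible orderings.
00→H5→W5→P7→S6→E3: 29+26+11+14+24 = 104
00→H5→W5→P7→E3→S6: 29+26+11+10+24 = 100
00→H5→W5→S6→P7→E3: 29+26+19+14+10 = 98
00→H5→W5→S6→E3→P7: 29+26+19+24+10 = 108
00→H5→W5→E3→P7→S6: 29+26+21+10+14 = 100
00→H5→W5→E3→S6→P7: 29+26+21+24+14 = 114
00→H5→P7→W5→S6→E3: 29+17+11+19+24 = 100
00→H5→P7→W5→E3→S6: 29+17+11+21+24 = 102
00→H5→P7→S6→W5→E3: 29+17+14+19+21 = 100
00→H5→P7→S6→E3→W5: 29+17+14+24+21 = 105
00→H5→P7→E3→W5→S6: 29+17+10+21+19 = 96
00→H5→P7→E3→S6→W5: 29+17+10+24+19 = 99
00→H5→S6→W5→P7→E3: 29+21+19+11+10 = 90
00→H5→S6→W5→E3→P7: 29+21+19+21+10 = 100
… (106 more)
00→W5→P7→E3→H5→S6: 9+11+10+15+21 = 66  ← best
The minimum is 66.
One shortest path: 00 → W5 → P7 → E3 → H5 → S6.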